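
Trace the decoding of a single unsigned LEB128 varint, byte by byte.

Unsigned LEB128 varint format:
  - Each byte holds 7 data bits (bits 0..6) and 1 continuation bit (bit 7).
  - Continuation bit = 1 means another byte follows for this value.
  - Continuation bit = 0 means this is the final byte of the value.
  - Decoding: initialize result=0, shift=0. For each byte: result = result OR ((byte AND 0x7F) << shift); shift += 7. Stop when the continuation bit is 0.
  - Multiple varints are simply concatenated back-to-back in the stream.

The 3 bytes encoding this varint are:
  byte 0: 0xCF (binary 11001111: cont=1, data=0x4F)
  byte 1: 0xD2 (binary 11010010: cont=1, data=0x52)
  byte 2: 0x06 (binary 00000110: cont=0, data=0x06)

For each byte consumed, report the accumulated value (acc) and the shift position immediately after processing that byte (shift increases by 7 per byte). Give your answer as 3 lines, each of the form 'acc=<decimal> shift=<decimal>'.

byte 0=0xCF: payload=0x4F=79, contrib = 79<<0 = 79; acc -> 79, shift -> 7
byte 1=0xD2: payload=0x52=82, contrib = 82<<7 = 10496; acc -> 10575, shift -> 14
byte 2=0x06: payload=0x06=6, contrib = 6<<14 = 98304; acc -> 108879, shift -> 21

Answer: acc=79 shift=7
acc=10575 shift=14
acc=108879 shift=21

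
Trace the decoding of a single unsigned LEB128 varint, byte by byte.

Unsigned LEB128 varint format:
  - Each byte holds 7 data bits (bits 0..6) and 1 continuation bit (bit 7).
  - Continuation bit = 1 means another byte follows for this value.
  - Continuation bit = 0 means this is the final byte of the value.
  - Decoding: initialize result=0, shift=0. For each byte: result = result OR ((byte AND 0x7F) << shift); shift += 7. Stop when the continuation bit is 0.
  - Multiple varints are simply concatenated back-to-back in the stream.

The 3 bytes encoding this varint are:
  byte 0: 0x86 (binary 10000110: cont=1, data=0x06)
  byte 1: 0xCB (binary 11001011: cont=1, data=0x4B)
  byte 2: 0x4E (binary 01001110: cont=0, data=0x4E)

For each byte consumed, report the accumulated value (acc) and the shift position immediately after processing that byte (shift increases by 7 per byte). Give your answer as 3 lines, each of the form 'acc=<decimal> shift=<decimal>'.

byte 0=0x86: payload=0x06=6, contrib = 6<<0 = 6; acc -> 6, shift -> 7
byte 1=0xCB: payload=0x4B=75, contrib = 75<<7 = 9600; acc -> 9606, shift -> 14
byte 2=0x4E: payload=0x4E=78, contrib = 78<<14 = 1277952; acc -> 1287558, shift -> 21

Answer: acc=6 shift=7
acc=9606 shift=14
acc=1287558 shift=21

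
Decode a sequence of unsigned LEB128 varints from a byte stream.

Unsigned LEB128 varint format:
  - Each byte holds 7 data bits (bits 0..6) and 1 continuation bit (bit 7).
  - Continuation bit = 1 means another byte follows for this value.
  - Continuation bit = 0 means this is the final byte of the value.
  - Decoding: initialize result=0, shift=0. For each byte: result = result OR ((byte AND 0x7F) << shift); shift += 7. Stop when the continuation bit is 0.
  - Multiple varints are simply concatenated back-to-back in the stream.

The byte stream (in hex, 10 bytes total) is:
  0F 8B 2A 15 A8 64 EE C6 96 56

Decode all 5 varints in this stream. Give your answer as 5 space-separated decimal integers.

Answer: 15 5387 21 12840 180724590

Derivation:
  byte[0]=0x0F cont=0 payload=0x0F=15: acc |= 15<<0 -> acc=15 shift=7 [end]
Varint 1: bytes[0:1] = 0F -> value 15 (1 byte(s))
  byte[1]=0x8B cont=1 payload=0x0B=11: acc |= 11<<0 -> acc=11 shift=7
  byte[2]=0x2A cont=0 payload=0x2A=42: acc |= 42<<7 -> acc=5387 shift=14 [end]
Varint 2: bytes[1:3] = 8B 2A -> value 5387 (2 byte(s))
  byte[3]=0x15 cont=0 payload=0x15=21: acc |= 21<<0 -> acc=21 shift=7 [end]
Varint 3: bytes[3:4] = 15 -> value 21 (1 byte(s))
  byte[4]=0xA8 cont=1 payload=0x28=40: acc |= 40<<0 -> acc=40 shift=7
  byte[5]=0x64 cont=0 payload=0x64=100: acc |= 100<<7 -> acc=12840 shift=14 [end]
Varint 4: bytes[4:6] = A8 64 -> value 12840 (2 byte(s))
  byte[6]=0xEE cont=1 payload=0x6E=110: acc |= 110<<0 -> acc=110 shift=7
  byte[7]=0xC6 cont=1 payload=0x46=70: acc |= 70<<7 -> acc=9070 shift=14
  byte[8]=0x96 cont=1 payload=0x16=22: acc |= 22<<14 -> acc=369518 shift=21
  byte[9]=0x56 cont=0 payload=0x56=86: acc |= 86<<21 -> acc=180724590 shift=28 [end]
Varint 5: bytes[6:10] = EE C6 96 56 -> value 180724590 (4 byte(s))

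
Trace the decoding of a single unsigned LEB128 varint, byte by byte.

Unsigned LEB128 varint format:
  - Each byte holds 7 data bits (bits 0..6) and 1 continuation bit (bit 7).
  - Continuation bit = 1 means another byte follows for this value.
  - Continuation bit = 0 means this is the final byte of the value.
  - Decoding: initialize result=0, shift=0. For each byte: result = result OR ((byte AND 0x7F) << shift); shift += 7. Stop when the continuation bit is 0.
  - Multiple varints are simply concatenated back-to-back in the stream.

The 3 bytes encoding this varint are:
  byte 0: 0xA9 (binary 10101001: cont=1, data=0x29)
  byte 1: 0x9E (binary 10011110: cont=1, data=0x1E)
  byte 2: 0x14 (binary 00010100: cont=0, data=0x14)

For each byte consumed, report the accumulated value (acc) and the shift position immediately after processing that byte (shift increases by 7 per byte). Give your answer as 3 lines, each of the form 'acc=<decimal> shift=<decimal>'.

byte 0=0xA9: payload=0x29=41, contrib = 41<<0 = 41; acc -> 41, shift -> 7
byte 1=0x9E: payload=0x1E=30, contrib = 30<<7 = 3840; acc -> 3881, shift -> 14
byte 2=0x14: payload=0x14=20, contrib = 20<<14 = 327680; acc -> 331561, shift -> 21

Answer: acc=41 shift=7
acc=3881 shift=14
acc=331561 shift=21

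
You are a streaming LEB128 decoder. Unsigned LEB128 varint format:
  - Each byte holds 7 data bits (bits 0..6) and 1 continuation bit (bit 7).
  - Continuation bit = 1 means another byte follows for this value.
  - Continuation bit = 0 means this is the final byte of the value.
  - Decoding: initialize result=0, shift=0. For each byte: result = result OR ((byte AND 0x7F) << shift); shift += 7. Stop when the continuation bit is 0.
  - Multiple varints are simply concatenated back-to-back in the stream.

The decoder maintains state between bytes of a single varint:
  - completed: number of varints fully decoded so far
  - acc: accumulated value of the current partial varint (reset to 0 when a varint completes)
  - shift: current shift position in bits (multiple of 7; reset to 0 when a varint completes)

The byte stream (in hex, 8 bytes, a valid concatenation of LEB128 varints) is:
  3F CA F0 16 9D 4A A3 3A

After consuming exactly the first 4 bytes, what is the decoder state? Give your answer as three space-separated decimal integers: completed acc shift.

Answer: 2 0 0

Derivation:
byte[0]=0x3F cont=0 payload=0x3F: varint #1 complete (value=63); reset -> completed=1 acc=0 shift=0
byte[1]=0xCA cont=1 payload=0x4A: acc |= 74<<0 -> completed=1 acc=74 shift=7
byte[2]=0xF0 cont=1 payload=0x70: acc |= 112<<7 -> completed=1 acc=14410 shift=14
byte[3]=0x16 cont=0 payload=0x16: varint #2 complete (value=374858); reset -> completed=2 acc=0 shift=0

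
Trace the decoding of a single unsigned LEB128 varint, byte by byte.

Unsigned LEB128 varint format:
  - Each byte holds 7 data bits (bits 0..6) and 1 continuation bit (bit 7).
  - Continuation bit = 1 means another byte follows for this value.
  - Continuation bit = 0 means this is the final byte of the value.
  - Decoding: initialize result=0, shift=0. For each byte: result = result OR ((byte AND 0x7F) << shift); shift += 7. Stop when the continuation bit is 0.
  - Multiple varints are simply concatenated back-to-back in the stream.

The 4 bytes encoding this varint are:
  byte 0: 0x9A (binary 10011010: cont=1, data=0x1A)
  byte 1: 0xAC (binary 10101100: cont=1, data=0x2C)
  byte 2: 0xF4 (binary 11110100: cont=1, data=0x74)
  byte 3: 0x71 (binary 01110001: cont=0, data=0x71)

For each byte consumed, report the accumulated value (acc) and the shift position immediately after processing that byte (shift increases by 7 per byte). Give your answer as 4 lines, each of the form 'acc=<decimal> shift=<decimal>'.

Answer: acc=26 shift=7
acc=5658 shift=14
acc=1906202 shift=21
acc=238884378 shift=28

Derivation:
byte 0=0x9A: payload=0x1A=26, contrib = 26<<0 = 26; acc -> 26, shift -> 7
byte 1=0xAC: payload=0x2C=44, contrib = 44<<7 = 5632; acc -> 5658, shift -> 14
byte 2=0xF4: payload=0x74=116, contrib = 116<<14 = 1900544; acc -> 1906202, shift -> 21
byte 3=0x71: payload=0x71=113, contrib = 113<<21 = 236978176; acc -> 238884378, shift -> 28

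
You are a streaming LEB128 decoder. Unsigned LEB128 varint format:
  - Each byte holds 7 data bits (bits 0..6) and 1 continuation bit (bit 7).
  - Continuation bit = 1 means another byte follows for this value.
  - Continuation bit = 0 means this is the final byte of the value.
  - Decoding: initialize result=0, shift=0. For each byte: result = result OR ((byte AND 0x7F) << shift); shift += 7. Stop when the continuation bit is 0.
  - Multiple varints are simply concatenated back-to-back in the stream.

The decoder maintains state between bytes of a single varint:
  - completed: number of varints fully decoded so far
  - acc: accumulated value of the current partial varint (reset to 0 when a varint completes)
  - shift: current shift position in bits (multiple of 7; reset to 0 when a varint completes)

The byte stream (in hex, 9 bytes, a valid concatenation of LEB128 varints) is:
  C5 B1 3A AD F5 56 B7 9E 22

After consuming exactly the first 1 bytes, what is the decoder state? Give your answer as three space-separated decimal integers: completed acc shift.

Answer: 0 69 7

Derivation:
byte[0]=0xC5 cont=1 payload=0x45: acc |= 69<<0 -> completed=0 acc=69 shift=7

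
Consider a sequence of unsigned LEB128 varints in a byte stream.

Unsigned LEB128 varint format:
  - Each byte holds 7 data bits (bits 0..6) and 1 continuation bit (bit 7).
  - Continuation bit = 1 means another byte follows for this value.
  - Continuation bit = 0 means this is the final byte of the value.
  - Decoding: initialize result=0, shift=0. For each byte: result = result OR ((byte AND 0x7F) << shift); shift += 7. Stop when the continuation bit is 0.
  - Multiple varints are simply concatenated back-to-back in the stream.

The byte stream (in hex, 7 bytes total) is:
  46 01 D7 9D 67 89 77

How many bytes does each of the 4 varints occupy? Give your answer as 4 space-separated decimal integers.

Answer: 1 1 3 2

Derivation:
  byte[0]=0x46 cont=0 payload=0x46=70: acc |= 70<<0 -> acc=70 shift=7 [end]
Varint 1: bytes[0:1] = 46 -> value 70 (1 byte(s))
  byte[1]=0x01 cont=0 payload=0x01=1: acc |= 1<<0 -> acc=1 shift=7 [end]
Varint 2: bytes[1:2] = 01 -> value 1 (1 byte(s))
  byte[2]=0xD7 cont=1 payload=0x57=87: acc |= 87<<0 -> acc=87 shift=7
  byte[3]=0x9D cont=1 payload=0x1D=29: acc |= 29<<7 -> acc=3799 shift=14
  byte[4]=0x67 cont=0 payload=0x67=103: acc |= 103<<14 -> acc=1691351 shift=21 [end]
Varint 3: bytes[2:5] = D7 9D 67 -> value 1691351 (3 byte(s))
  byte[5]=0x89 cont=1 payload=0x09=9: acc |= 9<<0 -> acc=9 shift=7
  byte[6]=0x77 cont=0 payload=0x77=119: acc |= 119<<7 -> acc=15241 shift=14 [end]
Varint 4: bytes[5:7] = 89 77 -> value 15241 (2 byte(s))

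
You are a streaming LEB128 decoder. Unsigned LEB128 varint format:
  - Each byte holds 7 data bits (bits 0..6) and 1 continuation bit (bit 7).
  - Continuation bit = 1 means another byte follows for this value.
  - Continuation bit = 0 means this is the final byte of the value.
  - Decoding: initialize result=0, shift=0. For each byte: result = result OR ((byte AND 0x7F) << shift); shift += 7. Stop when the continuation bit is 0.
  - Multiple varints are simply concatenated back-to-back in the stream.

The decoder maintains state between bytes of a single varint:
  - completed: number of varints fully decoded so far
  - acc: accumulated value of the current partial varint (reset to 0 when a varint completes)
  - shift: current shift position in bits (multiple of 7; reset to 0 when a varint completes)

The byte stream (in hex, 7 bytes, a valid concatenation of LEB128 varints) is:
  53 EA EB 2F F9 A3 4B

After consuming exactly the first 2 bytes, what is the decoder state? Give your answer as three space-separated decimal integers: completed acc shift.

Answer: 1 106 7

Derivation:
byte[0]=0x53 cont=0 payload=0x53: varint #1 complete (value=83); reset -> completed=1 acc=0 shift=0
byte[1]=0xEA cont=1 payload=0x6A: acc |= 106<<0 -> completed=1 acc=106 shift=7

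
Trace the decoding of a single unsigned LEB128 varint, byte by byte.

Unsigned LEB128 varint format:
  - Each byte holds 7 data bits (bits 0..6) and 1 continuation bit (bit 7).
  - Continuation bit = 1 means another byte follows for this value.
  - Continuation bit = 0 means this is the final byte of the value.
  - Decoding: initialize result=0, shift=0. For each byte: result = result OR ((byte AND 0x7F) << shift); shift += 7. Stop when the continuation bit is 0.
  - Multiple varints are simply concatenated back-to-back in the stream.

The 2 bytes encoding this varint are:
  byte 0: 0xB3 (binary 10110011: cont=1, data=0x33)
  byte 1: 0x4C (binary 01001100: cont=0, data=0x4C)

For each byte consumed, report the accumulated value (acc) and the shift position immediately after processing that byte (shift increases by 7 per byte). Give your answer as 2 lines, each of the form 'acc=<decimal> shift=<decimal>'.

Answer: acc=51 shift=7
acc=9779 shift=14

Derivation:
byte 0=0xB3: payload=0x33=51, contrib = 51<<0 = 51; acc -> 51, shift -> 7
byte 1=0x4C: payload=0x4C=76, contrib = 76<<7 = 9728; acc -> 9779, shift -> 14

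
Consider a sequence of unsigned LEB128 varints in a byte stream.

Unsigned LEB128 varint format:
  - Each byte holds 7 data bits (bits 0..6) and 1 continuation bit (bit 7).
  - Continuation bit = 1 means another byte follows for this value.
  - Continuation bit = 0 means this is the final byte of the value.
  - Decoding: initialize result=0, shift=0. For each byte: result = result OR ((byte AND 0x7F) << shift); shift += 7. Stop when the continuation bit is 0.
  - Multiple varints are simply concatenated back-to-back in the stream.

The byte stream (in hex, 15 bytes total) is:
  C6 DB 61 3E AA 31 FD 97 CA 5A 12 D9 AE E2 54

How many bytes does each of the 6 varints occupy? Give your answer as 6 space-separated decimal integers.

Answer: 3 1 2 4 1 4

Derivation:
  byte[0]=0xC6 cont=1 payload=0x46=70: acc |= 70<<0 -> acc=70 shift=7
  byte[1]=0xDB cont=1 payload=0x5B=91: acc |= 91<<7 -> acc=11718 shift=14
  byte[2]=0x61 cont=0 payload=0x61=97: acc |= 97<<14 -> acc=1600966 shift=21 [end]
Varint 1: bytes[0:3] = C6 DB 61 -> value 1600966 (3 byte(s))
  byte[3]=0x3E cont=0 payload=0x3E=62: acc |= 62<<0 -> acc=62 shift=7 [end]
Varint 2: bytes[3:4] = 3E -> value 62 (1 byte(s))
  byte[4]=0xAA cont=1 payload=0x2A=42: acc |= 42<<0 -> acc=42 shift=7
  byte[5]=0x31 cont=0 payload=0x31=49: acc |= 49<<7 -> acc=6314 shift=14 [end]
Varint 3: bytes[4:6] = AA 31 -> value 6314 (2 byte(s))
  byte[6]=0xFD cont=1 payload=0x7D=125: acc |= 125<<0 -> acc=125 shift=7
  byte[7]=0x97 cont=1 payload=0x17=23: acc |= 23<<7 -> acc=3069 shift=14
  byte[8]=0xCA cont=1 payload=0x4A=74: acc |= 74<<14 -> acc=1215485 shift=21
  byte[9]=0x5A cont=0 payload=0x5A=90: acc |= 90<<21 -> acc=189959165 shift=28 [end]
Varint 4: bytes[6:10] = FD 97 CA 5A -> value 189959165 (4 byte(s))
  byte[10]=0x12 cont=0 payload=0x12=18: acc |= 18<<0 -> acc=18 shift=7 [end]
Varint 5: bytes[10:11] = 12 -> value 18 (1 byte(s))
  byte[11]=0xD9 cont=1 payload=0x59=89: acc |= 89<<0 -> acc=89 shift=7
  byte[12]=0xAE cont=1 payload=0x2E=46: acc |= 46<<7 -> acc=5977 shift=14
  byte[13]=0xE2 cont=1 payload=0x62=98: acc |= 98<<14 -> acc=1611609 shift=21
  byte[14]=0x54 cont=0 payload=0x54=84: acc |= 84<<21 -> acc=177772377 shift=28 [end]
Varint 6: bytes[11:15] = D9 AE E2 54 -> value 177772377 (4 byte(s))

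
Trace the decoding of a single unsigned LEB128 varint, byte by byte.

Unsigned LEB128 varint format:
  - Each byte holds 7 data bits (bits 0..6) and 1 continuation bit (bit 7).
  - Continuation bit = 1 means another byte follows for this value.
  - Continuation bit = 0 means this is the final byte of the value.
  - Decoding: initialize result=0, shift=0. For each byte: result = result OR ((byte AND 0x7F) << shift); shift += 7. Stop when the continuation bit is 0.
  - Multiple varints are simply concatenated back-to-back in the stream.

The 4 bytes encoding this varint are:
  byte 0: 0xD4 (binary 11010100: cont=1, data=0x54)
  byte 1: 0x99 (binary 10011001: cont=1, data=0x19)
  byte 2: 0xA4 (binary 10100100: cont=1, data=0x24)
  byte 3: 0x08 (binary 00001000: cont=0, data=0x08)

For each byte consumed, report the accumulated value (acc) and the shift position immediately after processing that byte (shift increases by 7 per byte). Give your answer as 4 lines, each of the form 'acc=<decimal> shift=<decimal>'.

Answer: acc=84 shift=7
acc=3284 shift=14
acc=593108 shift=21
acc=17370324 shift=28

Derivation:
byte 0=0xD4: payload=0x54=84, contrib = 84<<0 = 84; acc -> 84, shift -> 7
byte 1=0x99: payload=0x19=25, contrib = 25<<7 = 3200; acc -> 3284, shift -> 14
byte 2=0xA4: payload=0x24=36, contrib = 36<<14 = 589824; acc -> 593108, shift -> 21
byte 3=0x08: payload=0x08=8, contrib = 8<<21 = 16777216; acc -> 17370324, shift -> 28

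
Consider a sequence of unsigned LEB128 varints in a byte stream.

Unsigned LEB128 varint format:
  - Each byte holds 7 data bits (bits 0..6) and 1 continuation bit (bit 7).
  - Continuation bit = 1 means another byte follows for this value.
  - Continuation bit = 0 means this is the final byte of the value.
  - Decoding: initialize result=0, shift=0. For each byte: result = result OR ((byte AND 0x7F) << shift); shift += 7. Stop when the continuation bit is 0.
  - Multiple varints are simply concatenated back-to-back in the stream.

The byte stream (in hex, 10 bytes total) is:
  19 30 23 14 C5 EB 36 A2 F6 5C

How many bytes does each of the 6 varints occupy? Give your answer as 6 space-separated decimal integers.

Answer: 1 1 1 1 3 3

Derivation:
  byte[0]=0x19 cont=0 payload=0x19=25: acc |= 25<<0 -> acc=25 shift=7 [end]
Varint 1: bytes[0:1] = 19 -> value 25 (1 byte(s))
  byte[1]=0x30 cont=0 payload=0x30=48: acc |= 48<<0 -> acc=48 shift=7 [end]
Varint 2: bytes[1:2] = 30 -> value 48 (1 byte(s))
  byte[2]=0x23 cont=0 payload=0x23=35: acc |= 35<<0 -> acc=35 shift=7 [end]
Varint 3: bytes[2:3] = 23 -> value 35 (1 byte(s))
  byte[3]=0x14 cont=0 payload=0x14=20: acc |= 20<<0 -> acc=20 shift=7 [end]
Varint 4: bytes[3:4] = 14 -> value 20 (1 byte(s))
  byte[4]=0xC5 cont=1 payload=0x45=69: acc |= 69<<0 -> acc=69 shift=7
  byte[5]=0xEB cont=1 payload=0x6B=107: acc |= 107<<7 -> acc=13765 shift=14
  byte[6]=0x36 cont=0 payload=0x36=54: acc |= 54<<14 -> acc=898501 shift=21 [end]
Varint 5: bytes[4:7] = C5 EB 36 -> value 898501 (3 byte(s))
  byte[7]=0xA2 cont=1 payload=0x22=34: acc |= 34<<0 -> acc=34 shift=7
  byte[8]=0xF6 cont=1 payload=0x76=118: acc |= 118<<7 -> acc=15138 shift=14
  byte[9]=0x5C cont=0 payload=0x5C=92: acc |= 92<<14 -> acc=1522466 shift=21 [end]
Varint 6: bytes[7:10] = A2 F6 5C -> value 1522466 (3 byte(s))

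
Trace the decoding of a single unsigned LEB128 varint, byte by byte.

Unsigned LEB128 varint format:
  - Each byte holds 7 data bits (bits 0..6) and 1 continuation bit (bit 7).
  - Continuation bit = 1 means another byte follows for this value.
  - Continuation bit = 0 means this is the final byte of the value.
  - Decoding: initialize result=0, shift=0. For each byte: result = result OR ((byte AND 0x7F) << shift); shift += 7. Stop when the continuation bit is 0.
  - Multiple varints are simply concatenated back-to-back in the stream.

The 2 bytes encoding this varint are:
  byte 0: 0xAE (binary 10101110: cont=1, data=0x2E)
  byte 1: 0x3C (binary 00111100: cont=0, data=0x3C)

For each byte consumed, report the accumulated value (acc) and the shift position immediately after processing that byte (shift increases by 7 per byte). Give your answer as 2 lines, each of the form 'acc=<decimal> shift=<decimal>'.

Answer: acc=46 shift=7
acc=7726 shift=14

Derivation:
byte 0=0xAE: payload=0x2E=46, contrib = 46<<0 = 46; acc -> 46, shift -> 7
byte 1=0x3C: payload=0x3C=60, contrib = 60<<7 = 7680; acc -> 7726, shift -> 14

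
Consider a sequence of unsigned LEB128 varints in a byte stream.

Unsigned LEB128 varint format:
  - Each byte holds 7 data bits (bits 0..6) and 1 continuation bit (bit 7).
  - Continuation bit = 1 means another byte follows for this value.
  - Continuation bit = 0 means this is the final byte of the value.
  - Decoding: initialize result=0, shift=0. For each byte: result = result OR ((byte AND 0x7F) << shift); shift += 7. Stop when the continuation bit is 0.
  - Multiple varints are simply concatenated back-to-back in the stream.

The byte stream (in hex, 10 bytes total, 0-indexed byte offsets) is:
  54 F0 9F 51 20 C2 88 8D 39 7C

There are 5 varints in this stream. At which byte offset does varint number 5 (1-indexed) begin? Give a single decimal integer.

Answer: 9

Derivation:
  byte[0]=0x54 cont=0 payload=0x54=84: acc |= 84<<0 -> acc=84 shift=7 [end]
Varint 1: bytes[0:1] = 54 -> value 84 (1 byte(s))
  byte[1]=0xF0 cont=1 payload=0x70=112: acc |= 112<<0 -> acc=112 shift=7
  byte[2]=0x9F cont=1 payload=0x1F=31: acc |= 31<<7 -> acc=4080 shift=14
  byte[3]=0x51 cont=0 payload=0x51=81: acc |= 81<<14 -> acc=1331184 shift=21 [end]
Varint 2: bytes[1:4] = F0 9F 51 -> value 1331184 (3 byte(s))
  byte[4]=0x20 cont=0 payload=0x20=32: acc |= 32<<0 -> acc=32 shift=7 [end]
Varint 3: bytes[4:5] = 20 -> value 32 (1 byte(s))
  byte[5]=0xC2 cont=1 payload=0x42=66: acc |= 66<<0 -> acc=66 shift=7
  byte[6]=0x88 cont=1 payload=0x08=8: acc |= 8<<7 -> acc=1090 shift=14
  byte[7]=0x8D cont=1 payload=0x0D=13: acc |= 13<<14 -> acc=214082 shift=21
  byte[8]=0x39 cont=0 payload=0x39=57: acc |= 57<<21 -> acc=119751746 shift=28 [end]
Varint 4: bytes[5:9] = C2 88 8D 39 -> value 119751746 (4 byte(s))
  byte[9]=0x7C cont=0 payload=0x7C=124: acc |= 124<<0 -> acc=124 shift=7 [end]
Varint 5: bytes[9:10] = 7C -> value 124 (1 byte(s))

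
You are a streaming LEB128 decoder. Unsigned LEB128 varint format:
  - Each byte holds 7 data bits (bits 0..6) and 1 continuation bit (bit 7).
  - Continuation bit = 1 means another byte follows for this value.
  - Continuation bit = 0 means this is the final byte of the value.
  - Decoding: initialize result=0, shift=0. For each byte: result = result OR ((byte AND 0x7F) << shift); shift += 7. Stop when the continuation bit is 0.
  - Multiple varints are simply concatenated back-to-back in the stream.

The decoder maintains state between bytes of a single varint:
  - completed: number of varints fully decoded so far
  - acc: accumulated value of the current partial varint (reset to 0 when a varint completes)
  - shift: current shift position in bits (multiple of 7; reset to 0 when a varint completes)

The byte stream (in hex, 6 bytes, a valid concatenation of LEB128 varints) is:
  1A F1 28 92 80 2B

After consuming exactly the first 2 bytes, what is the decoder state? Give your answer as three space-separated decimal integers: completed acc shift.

Answer: 1 113 7

Derivation:
byte[0]=0x1A cont=0 payload=0x1A: varint #1 complete (value=26); reset -> completed=1 acc=0 shift=0
byte[1]=0xF1 cont=1 payload=0x71: acc |= 113<<0 -> completed=1 acc=113 shift=7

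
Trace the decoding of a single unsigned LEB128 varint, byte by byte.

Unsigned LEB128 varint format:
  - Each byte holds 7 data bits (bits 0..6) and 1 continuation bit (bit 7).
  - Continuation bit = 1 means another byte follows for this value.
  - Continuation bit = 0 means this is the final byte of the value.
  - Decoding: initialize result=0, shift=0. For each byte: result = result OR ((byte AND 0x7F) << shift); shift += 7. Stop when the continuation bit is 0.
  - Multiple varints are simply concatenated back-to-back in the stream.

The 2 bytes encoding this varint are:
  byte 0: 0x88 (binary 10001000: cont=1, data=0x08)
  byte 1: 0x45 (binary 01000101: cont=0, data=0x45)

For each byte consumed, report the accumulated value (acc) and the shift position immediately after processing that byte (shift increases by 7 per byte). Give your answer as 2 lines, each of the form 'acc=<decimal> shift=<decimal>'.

Answer: acc=8 shift=7
acc=8840 shift=14

Derivation:
byte 0=0x88: payload=0x08=8, contrib = 8<<0 = 8; acc -> 8, shift -> 7
byte 1=0x45: payload=0x45=69, contrib = 69<<7 = 8832; acc -> 8840, shift -> 14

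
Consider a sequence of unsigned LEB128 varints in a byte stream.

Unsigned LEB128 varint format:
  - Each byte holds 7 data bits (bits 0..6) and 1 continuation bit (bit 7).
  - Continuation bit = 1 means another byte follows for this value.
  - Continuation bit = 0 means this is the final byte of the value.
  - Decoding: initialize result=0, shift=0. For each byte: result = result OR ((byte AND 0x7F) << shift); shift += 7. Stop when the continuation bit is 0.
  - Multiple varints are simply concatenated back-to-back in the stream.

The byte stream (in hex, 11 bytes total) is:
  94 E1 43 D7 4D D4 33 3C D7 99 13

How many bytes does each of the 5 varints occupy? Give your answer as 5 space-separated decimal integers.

  byte[0]=0x94 cont=1 payload=0x14=20: acc |= 20<<0 -> acc=20 shift=7
  byte[1]=0xE1 cont=1 payload=0x61=97: acc |= 97<<7 -> acc=12436 shift=14
  byte[2]=0x43 cont=0 payload=0x43=67: acc |= 67<<14 -> acc=1110164 shift=21 [end]
Varint 1: bytes[0:3] = 94 E1 43 -> value 1110164 (3 byte(s))
  byte[3]=0xD7 cont=1 payload=0x57=87: acc |= 87<<0 -> acc=87 shift=7
  byte[4]=0x4D cont=0 payload=0x4D=77: acc |= 77<<7 -> acc=9943 shift=14 [end]
Varint 2: bytes[3:5] = D7 4D -> value 9943 (2 byte(s))
  byte[5]=0xD4 cont=1 payload=0x54=84: acc |= 84<<0 -> acc=84 shift=7
  byte[6]=0x33 cont=0 payload=0x33=51: acc |= 51<<7 -> acc=6612 shift=14 [end]
Varint 3: bytes[5:7] = D4 33 -> value 6612 (2 byte(s))
  byte[7]=0x3C cont=0 payload=0x3C=60: acc |= 60<<0 -> acc=60 shift=7 [end]
Varint 4: bytes[7:8] = 3C -> value 60 (1 byte(s))
  byte[8]=0xD7 cont=1 payload=0x57=87: acc |= 87<<0 -> acc=87 shift=7
  byte[9]=0x99 cont=1 payload=0x19=25: acc |= 25<<7 -> acc=3287 shift=14
  byte[10]=0x13 cont=0 payload=0x13=19: acc |= 19<<14 -> acc=314583 shift=21 [end]
Varint 5: bytes[8:11] = D7 99 13 -> value 314583 (3 byte(s))

Answer: 3 2 2 1 3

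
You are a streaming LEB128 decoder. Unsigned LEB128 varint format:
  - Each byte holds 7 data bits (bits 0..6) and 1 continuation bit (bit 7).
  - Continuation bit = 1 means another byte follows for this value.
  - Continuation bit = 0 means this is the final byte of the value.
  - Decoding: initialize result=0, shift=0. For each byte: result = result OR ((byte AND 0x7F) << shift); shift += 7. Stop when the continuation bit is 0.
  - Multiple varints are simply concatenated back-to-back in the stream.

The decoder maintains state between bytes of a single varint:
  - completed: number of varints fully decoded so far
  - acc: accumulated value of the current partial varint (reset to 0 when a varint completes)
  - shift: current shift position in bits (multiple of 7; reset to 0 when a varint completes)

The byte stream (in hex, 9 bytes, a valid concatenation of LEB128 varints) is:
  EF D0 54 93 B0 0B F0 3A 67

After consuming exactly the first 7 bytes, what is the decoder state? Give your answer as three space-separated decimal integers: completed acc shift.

byte[0]=0xEF cont=1 payload=0x6F: acc |= 111<<0 -> completed=0 acc=111 shift=7
byte[1]=0xD0 cont=1 payload=0x50: acc |= 80<<7 -> completed=0 acc=10351 shift=14
byte[2]=0x54 cont=0 payload=0x54: varint #1 complete (value=1386607); reset -> completed=1 acc=0 shift=0
byte[3]=0x93 cont=1 payload=0x13: acc |= 19<<0 -> completed=1 acc=19 shift=7
byte[4]=0xB0 cont=1 payload=0x30: acc |= 48<<7 -> completed=1 acc=6163 shift=14
byte[5]=0x0B cont=0 payload=0x0B: varint #2 complete (value=186387); reset -> completed=2 acc=0 shift=0
byte[6]=0xF0 cont=1 payload=0x70: acc |= 112<<0 -> completed=2 acc=112 shift=7

Answer: 2 112 7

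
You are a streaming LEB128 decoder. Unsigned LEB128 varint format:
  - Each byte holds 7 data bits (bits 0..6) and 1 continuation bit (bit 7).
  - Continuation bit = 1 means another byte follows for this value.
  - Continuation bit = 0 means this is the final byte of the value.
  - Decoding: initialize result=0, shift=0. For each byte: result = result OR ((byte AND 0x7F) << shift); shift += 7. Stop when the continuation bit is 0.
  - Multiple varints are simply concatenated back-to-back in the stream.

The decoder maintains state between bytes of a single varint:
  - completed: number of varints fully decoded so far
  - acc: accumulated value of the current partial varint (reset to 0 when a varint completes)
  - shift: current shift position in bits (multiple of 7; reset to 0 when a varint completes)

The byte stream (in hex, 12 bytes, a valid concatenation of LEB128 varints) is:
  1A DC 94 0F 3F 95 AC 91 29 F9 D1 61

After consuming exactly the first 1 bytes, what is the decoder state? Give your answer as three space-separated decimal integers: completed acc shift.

byte[0]=0x1A cont=0 payload=0x1A: varint #1 complete (value=26); reset -> completed=1 acc=0 shift=0

Answer: 1 0 0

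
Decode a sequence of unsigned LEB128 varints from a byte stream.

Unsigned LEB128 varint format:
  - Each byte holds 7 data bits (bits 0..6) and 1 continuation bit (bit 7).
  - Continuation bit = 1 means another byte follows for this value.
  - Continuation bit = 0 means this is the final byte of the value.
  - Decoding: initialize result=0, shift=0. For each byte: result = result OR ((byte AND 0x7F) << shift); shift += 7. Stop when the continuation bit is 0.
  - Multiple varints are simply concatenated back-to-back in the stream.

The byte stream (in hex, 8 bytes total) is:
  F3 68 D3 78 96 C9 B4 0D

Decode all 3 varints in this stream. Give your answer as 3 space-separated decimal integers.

  byte[0]=0xF3 cont=1 payload=0x73=115: acc |= 115<<0 -> acc=115 shift=7
  byte[1]=0x68 cont=0 payload=0x68=104: acc |= 104<<7 -> acc=13427 shift=14 [end]
Varint 1: bytes[0:2] = F3 68 -> value 13427 (2 byte(s))
  byte[2]=0xD3 cont=1 payload=0x53=83: acc |= 83<<0 -> acc=83 shift=7
  byte[3]=0x78 cont=0 payload=0x78=120: acc |= 120<<7 -> acc=15443 shift=14 [end]
Varint 2: bytes[2:4] = D3 78 -> value 15443 (2 byte(s))
  byte[4]=0x96 cont=1 payload=0x16=22: acc |= 22<<0 -> acc=22 shift=7
  byte[5]=0xC9 cont=1 payload=0x49=73: acc |= 73<<7 -> acc=9366 shift=14
  byte[6]=0xB4 cont=1 payload=0x34=52: acc |= 52<<14 -> acc=861334 shift=21
  byte[7]=0x0D cont=0 payload=0x0D=13: acc |= 13<<21 -> acc=28124310 shift=28 [end]
Varint 3: bytes[4:8] = 96 C9 B4 0D -> value 28124310 (4 byte(s))

Answer: 13427 15443 28124310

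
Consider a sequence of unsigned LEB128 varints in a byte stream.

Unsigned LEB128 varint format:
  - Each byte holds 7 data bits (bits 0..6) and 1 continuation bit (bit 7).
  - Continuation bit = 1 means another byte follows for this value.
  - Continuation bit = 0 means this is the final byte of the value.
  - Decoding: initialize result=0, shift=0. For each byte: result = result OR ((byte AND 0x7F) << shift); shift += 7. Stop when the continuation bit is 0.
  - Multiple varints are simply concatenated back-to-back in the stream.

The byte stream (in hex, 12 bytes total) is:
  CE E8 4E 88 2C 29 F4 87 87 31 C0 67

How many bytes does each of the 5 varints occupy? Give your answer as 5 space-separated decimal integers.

Answer: 3 2 1 4 2

Derivation:
  byte[0]=0xCE cont=1 payload=0x4E=78: acc |= 78<<0 -> acc=78 shift=7
  byte[1]=0xE8 cont=1 payload=0x68=104: acc |= 104<<7 -> acc=13390 shift=14
  byte[2]=0x4E cont=0 payload=0x4E=78: acc |= 78<<14 -> acc=1291342 shift=21 [end]
Varint 1: bytes[0:3] = CE E8 4E -> value 1291342 (3 byte(s))
  byte[3]=0x88 cont=1 payload=0x08=8: acc |= 8<<0 -> acc=8 shift=7
  byte[4]=0x2C cont=0 payload=0x2C=44: acc |= 44<<7 -> acc=5640 shift=14 [end]
Varint 2: bytes[3:5] = 88 2C -> value 5640 (2 byte(s))
  byte[5]=0x29 cont=0 payload=0x29=41: acc |= 41<<0 -> acc=41 shift=7 [end]
Varint 3: bytes[5:6] = 29 -> value 41 (1 byte(s))
  byte[6]=0xF4 cont=1 payload=0x74=116: acc |= 116<<0 -> acc=116 shift=7
  byte[7]=0x87 cont=1 payload=0x07=7: acc |= 7<<7 -> acc=1012 shift=14
  byte[8]=0x87 cont=1 payload=0x07=7: acc |= 7<<14 -> acc=115700 shift=21
  byte[9]=0x31 cont=0 payload=0x31=49: acc |= 49<<21 -> acc=102876148 shift=28 [end]
Varint 4: bytes[6:10] = F4 87 87 31 -> value 102876148 (4 byte(s))
  byte[10]=0xC0 cont=1 payload=0x40=64: acc |= 64<<0 -> acc=64 shift=7
  byte[11]=0x67 cont=0 payload=0x67=103: acc |= 103<<7 -> acc=13248 shift=14 [end]
Varint 5: bytes[10:12] = C0 67 -> value 13248 (2 byte(s))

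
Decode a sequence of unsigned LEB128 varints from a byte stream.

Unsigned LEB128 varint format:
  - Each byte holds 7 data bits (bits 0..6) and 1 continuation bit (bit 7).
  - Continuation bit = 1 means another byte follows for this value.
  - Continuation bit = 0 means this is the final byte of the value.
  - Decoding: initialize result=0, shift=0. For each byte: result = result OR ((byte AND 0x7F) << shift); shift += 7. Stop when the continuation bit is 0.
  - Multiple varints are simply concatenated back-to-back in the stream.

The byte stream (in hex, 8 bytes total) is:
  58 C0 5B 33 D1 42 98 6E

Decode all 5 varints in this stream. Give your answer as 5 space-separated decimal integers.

  byte[0]=0x58 cont=0 payload=0x58=88: acc |= 88<<0 -> acc=88 shift=7 [end]
Varint 1: bytes[0:1] = 58 -> value 88 (1 byte(s))
  byte[1]=0xC0 cont=1 payload=0x40=64: acc |= 64<<0 -> acc=64 shift=7
  byte[2]=0x5B cont=0 payload=0x5B=91: acc |= 91<<7 -> acc=11712 shift=14 [end]
Varint 2: bytes[1:3] = C0 5B -> value 11712 (2 byte(s))
  byte[3]=0x33 cont=0 payload=0x33=51: acc |= 51<<0 -> acc=51 shift=7 [end]
Varint 3: bytes[3:4] = 33 -> value 51 (1 byte(s))
  byte[4]=0xD1 cont=1 payload=0x51=81: acc |= 81<<0 -> acc=81 shift=7
  byte[5]=0x42 cont=0 payload=0x42=66: acc |= 66<<7 -> acc=8529 shift=14 [end]
Varint 4: bytes[4:6] = D1 42 -> value 8529 (2 byte(s))
  byte[6]=0x98 cont=1 payload=0x18=24: acc |= 24<<0 -> acc=24 shift=7
  byte[7]=0x6E cont=0 payload=0x6E=110: acc |= 110<<7 -> acc=14104 shift=14 [end]
Varint 5: bytes[6:8] = 98 6E -> value 14104 (2 byte(s))

Answer: 88 11712 51 8529 14104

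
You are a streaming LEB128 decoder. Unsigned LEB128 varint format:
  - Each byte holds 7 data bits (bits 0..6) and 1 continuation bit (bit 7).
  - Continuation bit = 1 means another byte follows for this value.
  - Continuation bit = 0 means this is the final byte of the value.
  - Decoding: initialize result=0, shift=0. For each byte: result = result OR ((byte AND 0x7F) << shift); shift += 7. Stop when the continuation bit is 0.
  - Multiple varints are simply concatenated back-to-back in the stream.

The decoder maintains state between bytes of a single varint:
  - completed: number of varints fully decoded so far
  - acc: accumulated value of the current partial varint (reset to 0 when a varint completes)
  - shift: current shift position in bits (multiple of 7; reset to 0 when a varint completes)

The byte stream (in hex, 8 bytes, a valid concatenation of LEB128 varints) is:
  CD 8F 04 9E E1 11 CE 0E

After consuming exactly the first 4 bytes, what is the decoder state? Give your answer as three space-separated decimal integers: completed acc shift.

byte[0]=0xCD cont=1 payload=0x4D: acc |= 77<<0 -> completed=0 acc=77 shift=7
byte[1]=0x8F cont=1 payload=0x0F: acc |= 15<<7 -> completed=0 acc=1997 shift=14
byte[2]=0x04 cont=0 payload=0x04: varint #1 complete (value=67533); reset -> completed=1 acc=0 shift=0
byte[3]=0x9E cont=1 payload=0x1E: acc |= 30<<0 -> completed=1 acc=30 shift=7

Answer: 1 30 7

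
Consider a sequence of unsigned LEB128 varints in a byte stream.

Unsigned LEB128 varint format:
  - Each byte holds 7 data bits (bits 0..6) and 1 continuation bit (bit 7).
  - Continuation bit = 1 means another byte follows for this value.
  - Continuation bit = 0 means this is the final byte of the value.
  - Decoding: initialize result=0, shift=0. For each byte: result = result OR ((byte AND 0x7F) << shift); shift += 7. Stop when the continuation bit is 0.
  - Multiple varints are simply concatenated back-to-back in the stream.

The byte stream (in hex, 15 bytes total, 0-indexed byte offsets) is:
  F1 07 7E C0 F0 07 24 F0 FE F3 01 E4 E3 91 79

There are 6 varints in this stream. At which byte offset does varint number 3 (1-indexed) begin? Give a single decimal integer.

  byte[0]=0xF1 cont=1 payload=0x71=113: acc |= 113<<0 -> acc=113 shift=7
  byte[1]=0x07 cont=0 payload=0x07=7: acc |= 7<<7 -> acc=1009 shift=14 [end]
Varint 1: bytes[0:2] = F1 07 -> value 1009 (2 byte(s))
  byte[2]=0x7E cont=0 payload=0x7E=126: acc |= 126<<0 -> acc=126 shift=7 [end]
Varint 2: bytes[2:3] = 7E -> value 126 (1 byte(s))
  byte[3]=0xC0 cont=1 payload=0x40=64: acc |= 64<<0 -> acc=64 shift=7
  byte[4]=0xF0 cont=1 payload=0x70=112: acc |= 112<<7 -> acc=14400 shift=14
  byte[5]=0x07 cont=0 payload=0x07=7: acc |= 7<<14 -> acc=129088 shift=21 [end]
Varint 3: bytes[3:6] = C0 F0 07 -> value 129088 (3 byte(s))
  byte[6]=0x24 cont=0 payload=0x24=36: acc |= 36<<0 -> acc=36 shift=7 [end]
Varint 4: bytes[6:7] = 24 -> value 36 (1 byte(s))
  byte[7]=0xF0 cont=1 payload=0x70=112: acc |= 112<<0 -> acc=112 shift=7
  byte[8]=0xFE cont=1 payload=0x7E=126: acc |= 126<<7 -> acc=16240 shift=14
  byte[9]=0xF3 cont=1 payload=0x73=115: acc |= 115<<14 -> acc=1900400 shift=21
  byte[10]=0x01 cont=0 payload=0x01=1: acc |= 1<<21 -> acc=3997552 shift=28 [end]
Varint 5: bytes[7:11] = F0 FE F3 01 -> value 3997552 (4 byte(s))
  byte[11]=0xE4 cont=1 payload=0x64=100: acc |= 100<<0 -> acc=100 shift=7
  byte[12]=0xE3 cont=1 payload=0x63=99: acc |= 99<<7 -> acc=12772 shift=14
  byte[13]=0x91 cont=1 payload=0x11=17: acc |= 17<<14 -> acc=291300 shift=21
  byte[14]=0x79 cont=0 payload=0x79=121: acc |= 121<<21 -> acc=254046692 shift=28 [end]
Varint 6: bytes[11:15] = E4 E3 91 79 -> value 254046692 (4 byte(s))

Answer: 3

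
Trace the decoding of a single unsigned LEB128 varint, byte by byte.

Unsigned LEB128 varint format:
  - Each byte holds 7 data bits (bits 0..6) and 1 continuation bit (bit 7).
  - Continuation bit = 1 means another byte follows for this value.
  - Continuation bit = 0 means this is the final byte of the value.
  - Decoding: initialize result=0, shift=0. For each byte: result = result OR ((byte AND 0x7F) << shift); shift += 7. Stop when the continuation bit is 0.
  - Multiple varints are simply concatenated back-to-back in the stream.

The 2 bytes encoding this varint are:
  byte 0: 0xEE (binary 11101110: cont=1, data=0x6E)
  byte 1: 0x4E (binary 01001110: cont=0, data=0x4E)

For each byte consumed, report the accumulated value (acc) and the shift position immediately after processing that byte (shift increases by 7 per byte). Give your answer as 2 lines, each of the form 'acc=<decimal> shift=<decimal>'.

byte 0=0xEE: payload=0x6E=110, contrib = 110<<0 = 110; acc -> 110, shift -> 7
byte 1=0x4E: payload=0x4E=78, contrib = 78<<7 = 9984; acc -> 10094, shift -> 14

Answer: acc=110 shift=7
acc=10094 shift=14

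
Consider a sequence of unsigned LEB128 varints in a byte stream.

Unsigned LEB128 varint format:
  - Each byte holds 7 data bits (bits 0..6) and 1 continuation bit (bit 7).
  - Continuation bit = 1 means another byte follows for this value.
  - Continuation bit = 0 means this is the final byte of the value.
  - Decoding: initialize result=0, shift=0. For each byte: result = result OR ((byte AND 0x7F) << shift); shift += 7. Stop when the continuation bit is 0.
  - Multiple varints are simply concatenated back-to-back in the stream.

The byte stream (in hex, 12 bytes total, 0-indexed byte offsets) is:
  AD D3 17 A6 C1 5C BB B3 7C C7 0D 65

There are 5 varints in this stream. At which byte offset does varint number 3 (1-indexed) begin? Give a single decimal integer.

  byte[0]=0xAD cont=1 payload=0x2D=45: acc |= 45<<0 -> acc=45 shift=7
  byte[1]=0xD3 cont=1 payload=0x53=83: acc |= 83<<7 -> acc=10669 shift=14
  byte[2]=0x17 cont=0 payload=0x17=23: acc |= 23<<14 -> acc=387501 shift=21 [end]
Varint 1: bytes[0:3] = AD D3 17 -> value 387501 (3 byte(s))
  byte[3]=0xA6 cont=1 payload=0x26=38: acc |= 38<<0 -> acc=38 shift=7
  byte[4]=0xC1 cont=1 payload=0x41=65: acc |= 65<<7 -> acc=8358 shift=14
  byte[5]=0x5C cont=0 payload=0x5C=92: acc |= 92<<14 -> acc=1515686 shift=21 [end]
Varint 2: bytes[3:6] = A6 C1 5C -> value 1515686 (3 byte(s))
  byte[6]=0xBB cont=1 payload=0x3B=59: acc |= 59<<0 -> acc=59 shift=7
  byte[7]=0xB3 cont=1 payload=0x33=51: acc |= 51<<7 -> acc=6587 shift=14
  byte[8]=0x7C cont=0 payload=0x7C=124: acc |= 124<<14 -> acc=2038203 shift=21 [end]
Varint 3: bytes[6:9] = BB B3 7C -> value 2038203 (3 byte(s))
  byte[9]=0xC7 cont=1 payload=0x47=71: acc |= 71<<0 -> acc=71 shift=7
  byte[10]=0x0D cont=0 payload=0x0D=13: acc |= 13<<7 -> acc=1735 shift=14 [end]
Varint 4: bytes[9:11] = C7 0D -> value 1735 (2 byte(s))
  byte[11]=0x65 cont=0 payload=0x65=101: acc |= 101<<0 -> acc=101 shift=7 [end]
Varint 5: bytes[11:12] = 65 -> value 101 (1 byte(s))

Answer: 6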